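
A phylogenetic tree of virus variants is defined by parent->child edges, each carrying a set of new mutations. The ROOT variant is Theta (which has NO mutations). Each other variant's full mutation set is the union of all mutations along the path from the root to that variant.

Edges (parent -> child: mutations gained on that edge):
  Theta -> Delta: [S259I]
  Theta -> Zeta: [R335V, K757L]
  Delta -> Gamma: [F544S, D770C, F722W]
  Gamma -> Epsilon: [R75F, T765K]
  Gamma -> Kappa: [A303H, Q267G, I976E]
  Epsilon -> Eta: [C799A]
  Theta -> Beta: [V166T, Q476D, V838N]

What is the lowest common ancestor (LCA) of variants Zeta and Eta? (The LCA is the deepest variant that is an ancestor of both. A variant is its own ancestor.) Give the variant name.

Answer: Theta

Derivation:
Path from root to Zeta: Theta -> Zeta
  ancestors of Zeta: {Theta, Zeta}
Path from root to Eta: Theta -> Delta -> Gamma -> Epsilon -> Eta
  ancestors of Eta: {Theta, Delta, Gamma, Epsilon, Eta}
Common ancestors: {Theta}
Walk up from Eta: Eta (not in ancestors of Zeta), Epsilon (not in ancestors of Zeta), Gamma (not in ancestors of Zeta), Delta (not in ancestors of Zeta), Theta (in ancestors of Zeta)
Deepest common ancestor (LCA) = Theta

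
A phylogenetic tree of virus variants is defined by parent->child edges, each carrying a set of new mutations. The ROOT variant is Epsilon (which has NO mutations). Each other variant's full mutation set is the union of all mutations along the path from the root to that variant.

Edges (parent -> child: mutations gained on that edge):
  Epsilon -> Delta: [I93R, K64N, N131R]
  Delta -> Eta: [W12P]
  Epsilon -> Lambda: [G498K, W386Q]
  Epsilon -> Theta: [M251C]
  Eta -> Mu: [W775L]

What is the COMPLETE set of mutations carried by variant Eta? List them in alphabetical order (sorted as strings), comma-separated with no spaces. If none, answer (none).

Answer: I93R,K64N,N131R,W12P

Derivation:
At Epsilon: gained [] -> total []
At Delta: gained ['I93R', 'K64N', 'N131R'] -> total ['I93R', 'K64N', 'N131R']
At Eta: gained ['W12P'] -> total ['I93R', 'K64N', 'N131R', 'W12P']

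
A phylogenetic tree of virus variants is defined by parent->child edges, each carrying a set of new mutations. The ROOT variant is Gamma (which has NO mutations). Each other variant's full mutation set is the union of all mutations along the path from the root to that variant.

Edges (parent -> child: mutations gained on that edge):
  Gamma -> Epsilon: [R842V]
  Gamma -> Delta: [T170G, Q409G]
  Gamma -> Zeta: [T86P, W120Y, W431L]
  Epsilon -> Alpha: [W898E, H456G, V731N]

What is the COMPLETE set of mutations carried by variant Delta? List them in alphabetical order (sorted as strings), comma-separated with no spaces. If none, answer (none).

At Gamma: gained [] -> total []
At Delta: gained ['T170G', 'Q409G'] -> total ['Q409G', 'T170G']

Answer: Q409G,T170G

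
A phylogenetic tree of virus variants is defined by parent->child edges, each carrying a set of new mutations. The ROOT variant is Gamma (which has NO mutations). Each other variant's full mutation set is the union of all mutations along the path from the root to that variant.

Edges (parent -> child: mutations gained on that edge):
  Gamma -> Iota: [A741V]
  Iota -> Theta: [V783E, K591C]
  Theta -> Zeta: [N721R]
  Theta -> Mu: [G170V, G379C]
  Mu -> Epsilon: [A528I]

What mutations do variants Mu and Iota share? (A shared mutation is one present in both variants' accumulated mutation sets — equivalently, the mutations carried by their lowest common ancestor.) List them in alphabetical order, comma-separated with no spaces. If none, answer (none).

Answer: A741V

Derivation:
Accumulating mutations along path to Mu:
  At Gamma: gained [] -> total []
  At Iota: gained ['A741V'] -> total ['A741V']
  At Theta: gained ['V783E', 'K591C'] -> total ['A741V', 'K591C', 'V783E']
  At Mu: gained ['G170V', 'G379C'] -> total ['A741V', 'G170V', 'G379C', 'K591C', 'V783E']
Mutations(Mu) = ['A741V', 'G170V', 'G379C', 'K591C', 'V783E']
Accumulating mutations along path to Iota:
  At Gamma: gained [] -> total []
  At Iota: gained ['A741V'] -> total ['A741V']
Mutations(Iota) = ['A741V']
Intersection: ['A741V', 'G170V', 'G379C', 'K591C', 'V783E'] ∩ ['A741V'] = ['A741V']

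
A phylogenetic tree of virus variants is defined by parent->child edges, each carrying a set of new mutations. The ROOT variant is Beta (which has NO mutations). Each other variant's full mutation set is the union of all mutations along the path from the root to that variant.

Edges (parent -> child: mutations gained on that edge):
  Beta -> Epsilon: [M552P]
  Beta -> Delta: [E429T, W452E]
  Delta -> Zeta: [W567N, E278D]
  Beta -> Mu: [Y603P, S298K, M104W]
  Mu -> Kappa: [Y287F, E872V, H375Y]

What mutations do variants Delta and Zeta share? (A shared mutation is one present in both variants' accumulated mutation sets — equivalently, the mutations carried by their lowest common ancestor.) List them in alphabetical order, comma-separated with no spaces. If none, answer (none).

Answer: E429T,W452E

Derivation:
Accumulating mutations along path to Delta:
  At Beta: gained [] -> total []
  At Delta: gained ['E429T', 'W452E'] -> total ['E429T', 'W452E']
Mutations(Delta) = ['E429T', 'W452E']
Accumulating mutations along path to Zeta:
  At Beta: gained [] -> total []
  At Delta: gained ['E429T', 'W452E'] -> total ['E429T', 'W452E']
  At Zeta: gained ['W567N', 'E278D'] -> total ['E278D', 'E429T', 'W452E', 'W567N']
Mutations(Zeta) = ['E278D', 'E429T', 'W452E', 'W567N']
Intersection: ['E429T', 'W452E'] ∩ ['E278D', 'E429T', 'W452E', 'W567N'] = ['E429T', 'W452E']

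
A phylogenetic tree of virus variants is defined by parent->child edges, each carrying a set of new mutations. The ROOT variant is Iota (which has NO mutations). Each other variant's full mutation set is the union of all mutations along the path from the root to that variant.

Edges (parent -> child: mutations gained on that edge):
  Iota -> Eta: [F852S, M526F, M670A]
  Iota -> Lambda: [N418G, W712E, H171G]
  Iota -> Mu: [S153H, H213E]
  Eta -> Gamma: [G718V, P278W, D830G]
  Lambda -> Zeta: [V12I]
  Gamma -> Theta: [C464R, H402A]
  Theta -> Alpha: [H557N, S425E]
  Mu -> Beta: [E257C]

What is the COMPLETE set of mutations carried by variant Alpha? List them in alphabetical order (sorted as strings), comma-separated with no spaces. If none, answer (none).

At Iota: gained [] -> total []
At Eta: gained ['F852S', 'M526F', 'M670A'] -> total ['F852S', 'M526F', 'M670A']
At Gamma: gained ['G718V', 'P278W', 'D830G'] -> total ['D830G', 'F852S', 'G718V', 'M526F', 'M670A', 'P278W']
At Theta: gained ['C464R', 'H402A'] -> total ['C464R', 'D830G', 'F852S', 'G718V', 'H402A', 'M526F', 'M670A', 'P278W']
At Alpha: gained ['H557N', 'S425E'] -> total ['C464R', 'D830G', 'F852S', 'G718V', 'H402A', 'H557N', 'M526F', 'M670A', 'P278W', 'S425E']

Answer: C464R,D830G,F852S,G718V,H402A,H557N,M526F,M670A,P278W,S425E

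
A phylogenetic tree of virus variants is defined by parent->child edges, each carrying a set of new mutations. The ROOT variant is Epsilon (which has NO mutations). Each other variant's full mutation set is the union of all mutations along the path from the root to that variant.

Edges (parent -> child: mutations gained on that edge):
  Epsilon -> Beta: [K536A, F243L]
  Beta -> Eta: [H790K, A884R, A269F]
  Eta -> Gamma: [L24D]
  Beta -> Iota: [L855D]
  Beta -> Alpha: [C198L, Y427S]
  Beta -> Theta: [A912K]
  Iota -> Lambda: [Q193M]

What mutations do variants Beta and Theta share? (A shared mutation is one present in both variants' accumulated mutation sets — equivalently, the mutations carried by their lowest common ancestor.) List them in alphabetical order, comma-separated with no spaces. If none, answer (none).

Answer: F243L,K536A

Derivation:
Accumulating mutations along path to Beta:
  At Epsilon: gained [] -> total []
  At Beta: gained ['K536A', 'F243L'] -> total ['F243L', 'K536A']
Mutations(Beta) = ['F243L', 'K536A']
Accumulating mutations along path to Theta:
  At Epsilon: gained [] -> total []
  At Beta: gained ['K536A', 'F243L'] -> total ['F243L', 'K536A']
  At Theta: gained ['A912K'] -> total ['A912K', 'F243L', 'K536A']
Mutations(Theta) = ['A912K', 'F243L', 'K536A']
Intersection: ['F243L', 'K536A'] ∩ ['A912K', 'F243L', 'K536A'] = ['F243L', 'K536A']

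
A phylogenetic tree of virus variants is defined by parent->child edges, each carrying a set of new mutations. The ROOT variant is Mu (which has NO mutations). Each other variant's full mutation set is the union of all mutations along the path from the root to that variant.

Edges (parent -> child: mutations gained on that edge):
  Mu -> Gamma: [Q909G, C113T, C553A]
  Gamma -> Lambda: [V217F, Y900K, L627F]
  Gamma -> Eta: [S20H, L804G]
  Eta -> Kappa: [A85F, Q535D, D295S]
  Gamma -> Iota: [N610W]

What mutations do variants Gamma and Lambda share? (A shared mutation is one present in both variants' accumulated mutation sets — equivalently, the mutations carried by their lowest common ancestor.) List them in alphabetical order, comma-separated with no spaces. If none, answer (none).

Accumulating mutations along path to Gamma:
  At Mu: gained [] -> total []
  At Gamma: gained ['Q909G', 'C113T', 'C553A'] -> total ['C113T', 'C553A', 'Q909G']
Mutations(Gamma) = ['C113T', 'C553A', 'Q909G']
Accumulating mutations along path to Lambda:
  At Mu: gained [] -> total []
  At Gamma: gained ['Q909G', 'C113T', 'C553A'] -> total ['C113T', 'C553A', 'Q909G']
  At Lambda: gained ['V217F', 'Y900K', 'L627F'] -> total ['C113T', 'C553A', 'L627F', 'Q909G', 'V217F', 'Y900K']
Mutations(Lambda) = ['C113T', 'C553A', 'L627F', 'Q909G', 'V217F', 'Y900K']
Intersection: ['C113T', 'C553A', 'Q909G'] ∩ ['C113T', 'C553A', 'L627F', 'Q909G', 'V217F', 'Y900K'] = ['C113T', 'C553A', 'Q909G']

Answer: C113T,C553A,Q909G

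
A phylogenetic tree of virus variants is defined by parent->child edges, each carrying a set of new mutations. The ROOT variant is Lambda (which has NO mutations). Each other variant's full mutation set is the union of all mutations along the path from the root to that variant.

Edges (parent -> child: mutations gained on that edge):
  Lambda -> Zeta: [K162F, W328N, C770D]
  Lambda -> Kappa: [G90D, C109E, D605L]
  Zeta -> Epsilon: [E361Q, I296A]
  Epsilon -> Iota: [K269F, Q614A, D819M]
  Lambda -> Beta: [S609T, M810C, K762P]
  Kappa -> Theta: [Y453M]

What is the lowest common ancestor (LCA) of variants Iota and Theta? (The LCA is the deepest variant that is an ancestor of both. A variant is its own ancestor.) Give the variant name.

Path from root to Iota: Lambda -> Zeta -> Epsilon -> Iota
  ancestors of Iota: {Lambda, Zeta, Epsilon, Iota}
Path from root to Theta: Lambda -> Kappa -> Theta
  ancestors of Theta: {Lambda, Kappa, Theta}
Common ancestors: {Lambda}
Walk up from Theta: Theta (not in ancestors of Iota), Kappa (not in ancestors of Iota), Lambda (in ancestors of Iota)
Deepest common ancestor (LCA) = Lambda

Answer: Lambda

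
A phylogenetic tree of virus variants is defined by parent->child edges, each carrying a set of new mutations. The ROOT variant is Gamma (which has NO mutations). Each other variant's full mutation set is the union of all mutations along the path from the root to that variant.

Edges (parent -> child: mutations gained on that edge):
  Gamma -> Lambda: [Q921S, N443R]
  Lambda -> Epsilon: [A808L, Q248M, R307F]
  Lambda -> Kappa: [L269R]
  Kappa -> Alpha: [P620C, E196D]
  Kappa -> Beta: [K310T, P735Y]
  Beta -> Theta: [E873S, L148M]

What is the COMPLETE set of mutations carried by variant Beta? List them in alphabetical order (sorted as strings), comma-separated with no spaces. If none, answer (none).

Answer: K310T,L269R,N443R,P735Y,Q921S

Derivation:
At Gamma: gained [] -> total []
At Lambda: gained ['Q921S', 'N443R'] -> total ['N443R', 'Q921S']
At Kappa: gained ['L269R'] -> total ['L269R', 'N443R', 'Q921S']
At Beta: gained ['K310T', 'P735Y'] -> total ['K310T', 'L269R', 'N443R', 'P735Y', 'Q921S']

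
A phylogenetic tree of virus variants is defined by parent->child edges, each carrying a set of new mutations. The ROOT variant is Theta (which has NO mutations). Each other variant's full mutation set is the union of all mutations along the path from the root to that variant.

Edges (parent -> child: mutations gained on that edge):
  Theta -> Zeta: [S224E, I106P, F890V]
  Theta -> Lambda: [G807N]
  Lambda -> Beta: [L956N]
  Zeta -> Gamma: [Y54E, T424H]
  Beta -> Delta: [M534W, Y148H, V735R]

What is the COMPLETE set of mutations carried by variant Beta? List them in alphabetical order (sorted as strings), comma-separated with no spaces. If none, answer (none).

At Theta: gained [] -> total []
At Lambda: gained ['G807N'] -> total ['G807N']
At Beta: gained ['L956N'] -> total ['G807N', 'L956N']

Answer: G807N,L956N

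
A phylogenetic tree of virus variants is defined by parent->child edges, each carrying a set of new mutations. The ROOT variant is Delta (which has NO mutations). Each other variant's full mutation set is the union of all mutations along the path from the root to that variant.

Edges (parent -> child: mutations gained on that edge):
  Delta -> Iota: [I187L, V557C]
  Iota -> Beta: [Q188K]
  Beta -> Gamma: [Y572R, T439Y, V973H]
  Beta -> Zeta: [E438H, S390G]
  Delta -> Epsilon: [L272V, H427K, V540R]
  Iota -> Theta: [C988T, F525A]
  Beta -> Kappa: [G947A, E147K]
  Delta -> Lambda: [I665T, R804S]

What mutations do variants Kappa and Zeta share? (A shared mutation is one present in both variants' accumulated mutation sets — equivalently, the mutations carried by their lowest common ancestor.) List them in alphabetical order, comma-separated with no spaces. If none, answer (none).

Accumulating mutations along path to Kappa:
  At Delta: gained [] -> total []
  At Iota: gained ['I187L', 'V557C'] -> total ['I187L', 'V557C']
  At Beta: gained ['Q188K'] -> total ['I187L', 'Q188K', 'V557C']
  At Kappa: gained ['G947A', 'E147K'] -> total ['E147K', 'G947A', 'I187L', 'Q188K', 'V557C']
Mutations(Kappa) = ['E147K', 'G947A', 'I187L', 'Q188K', 'V557C']
Accumulating mutations along path to Zeta:
  At Delta: gained [] -> total []
  At Iota: gained ['I187L', 'V557C'] -> total ['I187L', 'V557C']
  At Beta: gained ['Q188K'] -> total ['I187L', 'Q188K', 'V557C']
  At Zeta: gained ['E438H', 'S390G'] -> total ['E438H', 'I187L', 'Q188K', 'S390G', 'V557C']
Mutations(Zeta) = ['E438H', 'I187L', 'Q188K', 'S390G', 'V557C']
Intersection: ['E147K', 'G947A', 'I187L', 'Q188K', 'V557C'] ∩ ['E438H', 'I187L', 'Q188K', 'S390G', 'V557C'] = ['I187L', 'Q188K', 'V557C']

Answer: I187L,Q188K,V557C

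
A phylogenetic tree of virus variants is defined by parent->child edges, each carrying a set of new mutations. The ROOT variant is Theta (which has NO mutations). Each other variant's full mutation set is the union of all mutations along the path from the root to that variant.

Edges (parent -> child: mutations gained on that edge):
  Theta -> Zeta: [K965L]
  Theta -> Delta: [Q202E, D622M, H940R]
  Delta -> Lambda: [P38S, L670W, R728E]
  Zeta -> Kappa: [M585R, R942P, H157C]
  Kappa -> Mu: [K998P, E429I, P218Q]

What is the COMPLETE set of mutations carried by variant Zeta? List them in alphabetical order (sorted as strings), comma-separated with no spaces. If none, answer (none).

At Theta: gained [] -> total []
At Zeta: gained ['K965L'] -> total ['K965L']

Answer: K965L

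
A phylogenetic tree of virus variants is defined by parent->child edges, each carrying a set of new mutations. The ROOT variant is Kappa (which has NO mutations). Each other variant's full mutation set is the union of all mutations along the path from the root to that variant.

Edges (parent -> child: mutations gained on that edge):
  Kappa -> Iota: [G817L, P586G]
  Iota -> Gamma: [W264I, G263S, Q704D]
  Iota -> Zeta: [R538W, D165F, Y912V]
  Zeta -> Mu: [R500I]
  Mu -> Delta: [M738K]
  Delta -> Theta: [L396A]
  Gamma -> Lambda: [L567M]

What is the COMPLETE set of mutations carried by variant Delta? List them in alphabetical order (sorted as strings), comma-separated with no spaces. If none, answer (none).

At Kappa: gained [] -> total []
At Iota: gained ['G817L', 'P586G'] -> total ['G817L', 'P586G']
At Zeta: gained ['R538W', 'D165F', 'Y912V'] -> total ['D165F', 'G817L', 'P586G', 'R538W', 'Y912V']
At Mu: gained ['R500I'] -> total ['D165F', 'G817L', 'P586G', 'R500I', 'R538W', 'Y912V']
At Delta: gained ['M738K'] -> total ['D165F', 'G817L', 'M738K', 'P586G', 'R500I', 'R538W', 'Y912V']

Answer: D165F,G817L,M738K,P586G,R500I,R538W,Y912V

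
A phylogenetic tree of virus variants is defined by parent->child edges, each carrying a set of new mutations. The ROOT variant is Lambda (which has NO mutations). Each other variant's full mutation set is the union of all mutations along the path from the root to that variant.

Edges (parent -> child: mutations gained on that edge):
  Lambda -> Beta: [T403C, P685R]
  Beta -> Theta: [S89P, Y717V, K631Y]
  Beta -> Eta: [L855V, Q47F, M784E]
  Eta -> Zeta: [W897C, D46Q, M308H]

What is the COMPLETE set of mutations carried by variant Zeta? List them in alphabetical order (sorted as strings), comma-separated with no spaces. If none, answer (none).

Answer: D46Q,L855V,M308H,M784E,P685R,Q47F,T403C,W897C

Derivation:
At Lambda: gained [] -> total []
At Beta: gained ['T403C', 'P685R'] -> total ['P685R', 'T403C']
At Eta: gained ['L855V', 'Q47F', 'M784E'] -> total ['L855V', 'M784E', 'P685R', 'Q47F', 'T403C']
At Zeta: gained ['W897C', 'D46Q', 'M308H'] -> total ['D46Q', 'L855V', 'M308H', 'M784E', 'P685R', 'Q47F', 'T403C', 'W897C']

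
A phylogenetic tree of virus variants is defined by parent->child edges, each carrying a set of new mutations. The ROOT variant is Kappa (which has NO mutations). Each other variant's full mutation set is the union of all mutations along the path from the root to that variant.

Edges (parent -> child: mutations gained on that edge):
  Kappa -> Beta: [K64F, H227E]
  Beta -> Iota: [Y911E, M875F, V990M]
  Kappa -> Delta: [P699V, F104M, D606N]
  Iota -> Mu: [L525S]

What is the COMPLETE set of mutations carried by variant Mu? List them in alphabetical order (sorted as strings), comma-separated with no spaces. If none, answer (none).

Answer: H227E,K64F,L525S,M875F,V990M,Y911E

Derivation:
At Kappa: gained [] -> total []
At Beta: gained ['K64F', 'H227E'] -> total ['H227E', 'K64F']
At Iota: gained ['Y911E', 'M875F', 'V990M'] -> total ['H227E', 'K64F', 'M875F', 'V990M', 'Y911E']
At Mu: gained ['L525S'] -> total ['H227E', 'K64F', 'L525S', 'M875F', 'V990M', 'Y911E']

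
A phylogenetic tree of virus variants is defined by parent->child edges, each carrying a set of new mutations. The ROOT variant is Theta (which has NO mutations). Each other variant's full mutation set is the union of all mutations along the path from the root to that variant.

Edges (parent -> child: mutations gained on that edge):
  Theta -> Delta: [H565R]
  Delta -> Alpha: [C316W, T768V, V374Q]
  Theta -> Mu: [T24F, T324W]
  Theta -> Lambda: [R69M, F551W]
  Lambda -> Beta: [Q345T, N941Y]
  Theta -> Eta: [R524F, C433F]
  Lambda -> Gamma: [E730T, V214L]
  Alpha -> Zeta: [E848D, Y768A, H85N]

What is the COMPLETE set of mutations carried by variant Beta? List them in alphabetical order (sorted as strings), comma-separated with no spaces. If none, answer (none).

At Theta: gained [] -> total []
At Lambda: gained ['R69M', 'F551W'] -> total ['F551W', 'R69M']
At Beta: gained ['Q345T', 'N941Y'] -> total ['F551W', 'N941Y', 'Q345T', 'R69M']

Answer: F551W,N941Y,Q345T,R69M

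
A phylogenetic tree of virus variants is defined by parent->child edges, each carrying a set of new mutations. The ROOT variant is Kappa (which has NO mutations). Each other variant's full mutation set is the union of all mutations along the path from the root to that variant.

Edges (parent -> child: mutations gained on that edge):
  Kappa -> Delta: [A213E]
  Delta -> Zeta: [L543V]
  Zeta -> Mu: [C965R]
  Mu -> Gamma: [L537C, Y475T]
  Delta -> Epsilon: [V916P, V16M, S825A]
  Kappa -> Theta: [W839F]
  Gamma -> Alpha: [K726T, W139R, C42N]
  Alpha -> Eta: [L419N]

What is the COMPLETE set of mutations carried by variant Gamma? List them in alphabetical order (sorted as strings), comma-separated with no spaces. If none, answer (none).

Answer: A213E,C965R,L537C,L543V,Y475T

Derivation:
At Kappa: gained [] -> total []
At Delta: gained ['A213E'] -> total ['A213E']
At Zeta: gained ['L543V'] -> total ['A213E', 'L543V']
At Mu: gained ['C965R'] -> total ['A213E', 'C965R', 'L543V']
At Gamma: gained ['L537C', 'Y475T'] -> total ['A213E', 'C965R', 'L537C', 'L543V', 'Y475T']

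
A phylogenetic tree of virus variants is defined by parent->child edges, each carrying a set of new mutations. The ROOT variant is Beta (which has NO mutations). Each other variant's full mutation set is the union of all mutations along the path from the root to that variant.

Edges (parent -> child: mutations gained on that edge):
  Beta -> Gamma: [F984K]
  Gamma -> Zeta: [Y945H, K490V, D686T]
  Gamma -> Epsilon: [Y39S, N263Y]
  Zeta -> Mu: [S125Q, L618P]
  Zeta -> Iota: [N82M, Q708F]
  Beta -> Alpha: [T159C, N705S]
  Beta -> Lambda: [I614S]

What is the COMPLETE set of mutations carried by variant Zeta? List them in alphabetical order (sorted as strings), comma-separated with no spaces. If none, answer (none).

At Beta: gained [] -> total []
At Gamma: gained ['F984K'] -> total ['F984K']
At Zeta: gained ['Y945H', 'K490V', 'D686T'] -> total ['D686T', 'F984K', 'K490V', 'Y945H']

Answer: D686T,F984K,K490V,Y945H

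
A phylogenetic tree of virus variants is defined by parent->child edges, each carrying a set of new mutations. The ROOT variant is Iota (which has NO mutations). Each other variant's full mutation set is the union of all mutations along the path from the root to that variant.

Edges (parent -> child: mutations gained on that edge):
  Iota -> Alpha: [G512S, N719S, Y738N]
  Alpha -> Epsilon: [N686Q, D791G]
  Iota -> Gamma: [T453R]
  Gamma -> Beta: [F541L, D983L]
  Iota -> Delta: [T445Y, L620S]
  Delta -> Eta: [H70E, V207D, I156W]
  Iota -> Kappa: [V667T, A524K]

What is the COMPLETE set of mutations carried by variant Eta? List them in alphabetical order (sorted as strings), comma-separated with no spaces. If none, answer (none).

Answer: H70E,I156W,L620S,T445Y,V207D

Derivation:
At Iota: gained [] -> total []
At Delta: gained ['T445Y', 'L620S'] -> total ['L620S', 'T445Y']
At Eta: gained ['H70E', 'V207D', 'I156W'] -> total ['H70E', 'I156W', 'L620S', 'T445Y', 'V207D']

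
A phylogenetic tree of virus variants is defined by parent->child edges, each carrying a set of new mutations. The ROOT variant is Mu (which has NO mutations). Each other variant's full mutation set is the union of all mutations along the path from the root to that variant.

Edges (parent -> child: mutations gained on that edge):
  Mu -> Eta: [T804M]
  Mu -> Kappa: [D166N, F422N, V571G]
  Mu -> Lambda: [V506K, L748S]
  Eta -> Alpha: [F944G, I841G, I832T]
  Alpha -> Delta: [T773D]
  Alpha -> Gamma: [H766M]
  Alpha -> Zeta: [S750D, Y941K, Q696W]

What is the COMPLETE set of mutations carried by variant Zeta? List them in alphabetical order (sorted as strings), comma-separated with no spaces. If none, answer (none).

Answer: F944G,I832T,I841G,Q696W,S750D,T804M,Y941K

Derivation:
At Mu: gained [] -> total []
At Eta: gained ['T804M'] -> total ['T804M']
At Alpha: gained ['F944G', 'I841G', 'I832T'] -> total ['F944G', 'I832T', 'I841G', 'T804M']
At Zeta: gained ['S750D', 'Y941K', 'Q696W'] -> total ['F944G', 'I832T', 'I841G', 'Q696W', 'S750D', 'T804M', 'Y941K']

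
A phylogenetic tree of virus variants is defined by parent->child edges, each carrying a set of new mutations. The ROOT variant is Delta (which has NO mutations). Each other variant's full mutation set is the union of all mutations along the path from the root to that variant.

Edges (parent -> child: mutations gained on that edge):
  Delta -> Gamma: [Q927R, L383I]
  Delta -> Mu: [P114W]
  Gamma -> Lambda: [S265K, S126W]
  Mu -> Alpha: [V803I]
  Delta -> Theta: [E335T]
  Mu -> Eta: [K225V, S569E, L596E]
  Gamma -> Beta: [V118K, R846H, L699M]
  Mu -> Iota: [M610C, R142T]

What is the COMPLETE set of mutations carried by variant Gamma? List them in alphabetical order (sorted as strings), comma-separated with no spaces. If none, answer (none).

Answer: L383I,Q927R

Derivation:
At Delta: gained [] -> total []
At Gamma: gained ['Q927R', 'L383I'] -> total ['L383I', 'Q927R']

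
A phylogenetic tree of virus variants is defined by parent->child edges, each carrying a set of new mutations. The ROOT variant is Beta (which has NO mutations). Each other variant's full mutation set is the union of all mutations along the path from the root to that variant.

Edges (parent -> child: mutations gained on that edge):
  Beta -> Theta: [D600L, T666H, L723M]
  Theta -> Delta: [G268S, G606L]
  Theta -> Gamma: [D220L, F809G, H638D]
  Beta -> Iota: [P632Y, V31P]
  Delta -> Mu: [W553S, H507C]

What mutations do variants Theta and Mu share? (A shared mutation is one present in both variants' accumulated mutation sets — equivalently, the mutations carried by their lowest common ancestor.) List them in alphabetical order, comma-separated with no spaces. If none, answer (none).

Answer: D600L,L723M,T666H

Derivation:
Accumulating mutations along path to Theta:
  At Beta: gained [] -> total []
  At Theta: gained ['D600L', 'T666H', 'L723M'] -> total ['D600L', 'L723M', 'T666H']
Mutations(Theta) = ['D600L', 'L723M', 'T666H']
Accumulating mutations along path to Mu:
  At Beta: gained [] -> total []
  At Theta: gained ['D600L', 'T666H', 'L723M'] -> total ['D600L', 'L723M', 'T666H']
  At Delta: gained ['G268S', 'G606L'] -> total ['D600L', 'G268S', 'G606L', 'L723M', 'T666H']
  At Mu: gained ['W553S', 'H507C'] -> total ['D600L', 'G268S', 'G606L', 'H507C', 'L723M', 'T666H', 'W553S']
Mutations(Mu) = ['D600L', 'G268S', 'G606L', 'H507C', 'L723M', 'T666H', 'W553S']
Intersection: ['D600L', 'L723M', 'T666H'] ∩ ['D600L', 'G268S', 'G606L', 'H507C', 'L723M', 'T666H', 'W553S'] = ['D600L', 'L723M', 'T666H']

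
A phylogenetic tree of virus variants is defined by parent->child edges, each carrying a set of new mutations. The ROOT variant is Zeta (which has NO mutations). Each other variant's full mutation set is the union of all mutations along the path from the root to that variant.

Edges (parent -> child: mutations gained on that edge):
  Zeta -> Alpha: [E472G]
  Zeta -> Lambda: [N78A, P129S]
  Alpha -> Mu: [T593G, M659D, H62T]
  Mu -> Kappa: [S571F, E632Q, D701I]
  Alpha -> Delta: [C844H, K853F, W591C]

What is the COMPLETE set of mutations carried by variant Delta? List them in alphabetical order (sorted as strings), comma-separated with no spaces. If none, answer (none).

At Zeta: gained [] -> total []
At Alpha: gained ['E472G'] -> total ['E472G']
At Delta: gained ['C844H', 'K853F', 'W591C'] -> total ['C844H', 'E472G', 'K853F', 'W591C']

Answer: C844H,E472G,K853F,W591C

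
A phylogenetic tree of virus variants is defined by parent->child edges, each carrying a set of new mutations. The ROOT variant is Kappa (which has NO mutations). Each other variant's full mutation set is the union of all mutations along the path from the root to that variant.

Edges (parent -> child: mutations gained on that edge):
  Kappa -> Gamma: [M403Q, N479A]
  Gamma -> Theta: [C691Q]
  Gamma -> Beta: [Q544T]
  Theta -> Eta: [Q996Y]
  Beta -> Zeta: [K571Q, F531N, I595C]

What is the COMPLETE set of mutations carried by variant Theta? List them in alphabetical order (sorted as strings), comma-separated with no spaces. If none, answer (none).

At Kappa: gained [] -> total []
At Gamma: gained ['M403Q', 'N479A'] -> total ['M403Q', 'N479A']
At Theta: gained ['C691Q'] -> total ['C691Q', 'M403Q', 'N479A']

Answer: C691Q,M403Q,N479A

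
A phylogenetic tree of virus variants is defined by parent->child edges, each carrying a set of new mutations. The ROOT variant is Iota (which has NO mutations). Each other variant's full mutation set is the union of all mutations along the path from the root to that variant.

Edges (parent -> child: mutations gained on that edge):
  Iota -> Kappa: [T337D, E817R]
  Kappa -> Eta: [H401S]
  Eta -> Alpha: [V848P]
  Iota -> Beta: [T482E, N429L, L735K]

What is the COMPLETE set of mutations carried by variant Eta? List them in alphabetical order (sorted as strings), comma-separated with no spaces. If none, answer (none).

At Iota: gained [] -> total []
At Kappa: gained ['T337D', 'E817R'] -> total ['E817R', 'T337D']
At Eta: gained ['H401S'] -> total ['E817R', 'H401S', 'T337D']

Answer: E817R,H401S,T337D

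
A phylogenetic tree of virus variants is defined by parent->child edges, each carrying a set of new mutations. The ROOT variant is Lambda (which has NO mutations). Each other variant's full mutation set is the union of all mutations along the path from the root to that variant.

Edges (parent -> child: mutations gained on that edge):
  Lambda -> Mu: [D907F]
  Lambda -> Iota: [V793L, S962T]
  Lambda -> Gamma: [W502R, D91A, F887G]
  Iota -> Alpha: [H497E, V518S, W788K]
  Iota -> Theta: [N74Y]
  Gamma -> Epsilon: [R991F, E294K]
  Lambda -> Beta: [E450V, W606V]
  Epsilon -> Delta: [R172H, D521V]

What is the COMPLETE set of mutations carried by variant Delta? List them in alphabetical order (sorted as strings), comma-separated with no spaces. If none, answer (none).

At Lambda: gained [] -> total []
At Gamma: gained ['W502R', 'D91A', 'F887G'] -> total ['D91A', 'F887G', 'W502R']
At Epsilon: gained ['R991F', 'E294K'] -> total ['D91A', 'E294K', 'F887G', 'R991F', 'W502R']
At Delta: gained ['R172H', 'D521V'] -> total ['D521V', 'D91A', 'E294K', 'F887G', 'R172H', 'R991F', 'W502R']

Answer: D521V,D91A,E294K,F887G,R172H,R991F,W502R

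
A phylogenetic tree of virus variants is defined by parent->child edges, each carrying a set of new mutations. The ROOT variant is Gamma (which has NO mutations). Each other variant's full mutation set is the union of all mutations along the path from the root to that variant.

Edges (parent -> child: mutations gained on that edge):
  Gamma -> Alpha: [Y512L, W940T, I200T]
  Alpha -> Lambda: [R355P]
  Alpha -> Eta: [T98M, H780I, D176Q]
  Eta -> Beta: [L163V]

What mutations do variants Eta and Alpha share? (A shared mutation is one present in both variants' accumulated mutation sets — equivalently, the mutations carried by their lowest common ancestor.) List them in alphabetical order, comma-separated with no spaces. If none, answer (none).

Accumulating mutations along path to Eta:
  At Gamma: gained [] -> total []
  At Alpha: gained ['Y512L', 'W940T', 'I200T'] -> total ['I200T', 'W940T', 'Y512L']
  At Eta: gained ['T98M', 'H780I', 'D176Q'] -> total ['D176Q', 'H780I', 'I200T', 'T98M', 'W940T', 'Y512L']
Mutations(Eta) = ['D176Q', 'H780I', 'I200T', 'T98M', 'W940T', 'Y512L']
Accumulating mutations along path to Alpha:
  At Gamma: gained [] -> total []
  At Alpha: gained ['Y512L', 'W940T', 'I200T'] -> total ['I200T', 'W940T', 'Y512L']
Mutations(Alpha) = ['I200T', 'W940T', 'Y512L']
Intersection: ['D176Q', 'H780I', 'I200T', 'T98M', 'W940T', 'Y512L'] ∩ ['I200T', 'W940T', 'Y512L'] = ['I200T', 'W940T', 'Y512L']

Answer: I200T,W940T,Y512L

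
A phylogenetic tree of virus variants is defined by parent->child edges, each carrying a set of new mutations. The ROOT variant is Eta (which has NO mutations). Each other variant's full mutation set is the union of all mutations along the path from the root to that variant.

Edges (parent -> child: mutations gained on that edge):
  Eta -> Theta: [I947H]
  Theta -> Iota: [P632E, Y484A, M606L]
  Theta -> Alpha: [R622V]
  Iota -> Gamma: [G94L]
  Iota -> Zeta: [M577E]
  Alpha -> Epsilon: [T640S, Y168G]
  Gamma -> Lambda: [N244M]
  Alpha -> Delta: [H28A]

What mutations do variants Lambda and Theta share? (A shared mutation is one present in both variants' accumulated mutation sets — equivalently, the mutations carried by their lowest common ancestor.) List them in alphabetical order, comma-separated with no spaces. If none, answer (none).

Accumulating mutations along path to Lambda:
  At Eta: gained [] -> total []
  At Theta: gained ['I947H'] -> total ['I947H']
  At Iota: gained ['P632E', 'Y484A', 'M606L'] -> total ['I947H', 'M606L', 'P632E', 'Y484A']
  At Gamma: gained ['G94L'] -> total ['G94L', 'I947H', 'M606L', 'P632E', 'Y484A']
  At Lambda: gained ['N244M'] -> total ['G94L', 'I947H', 'M606L', 'N244M', 'P632E', 'Y484A']
Mutations(Lambda) = ['G94L', 'I947H', 'M606L', 'N244M', 'P632E', 'Y484A']
Accumulating mutations along path to Theta:
  At Eta: gained [] -> total []
  At Theta: gained ['I947H'] -> total ['I947H']
Mutations(Theta) = ['I947H']
Intersection: ['G94L', 'I947H', 'M606L', 'N244M', 'P632E', 'Y484A'] ∩ ['I947H'] = ['I947H']

Answer: I947H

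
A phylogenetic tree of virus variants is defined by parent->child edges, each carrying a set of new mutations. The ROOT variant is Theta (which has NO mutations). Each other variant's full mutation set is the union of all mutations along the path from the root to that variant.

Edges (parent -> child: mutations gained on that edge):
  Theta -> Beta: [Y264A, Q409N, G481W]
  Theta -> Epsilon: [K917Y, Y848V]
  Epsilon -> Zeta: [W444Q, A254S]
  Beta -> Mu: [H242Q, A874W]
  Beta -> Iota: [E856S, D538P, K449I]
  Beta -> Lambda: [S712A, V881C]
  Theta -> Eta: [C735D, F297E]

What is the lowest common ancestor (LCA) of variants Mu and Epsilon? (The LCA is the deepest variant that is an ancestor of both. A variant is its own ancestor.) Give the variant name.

Answer: Theta

Derivation:
Path from root to Mu: Theta -> Beta -> Mu
  ancestors of Mu: {Theta, Beta, Mu}
Path from root to Epsilon: Theta -> Epsilon
  ancestors of Epsilon: {Theta, Epsilon}
Common ancestors: {Theta}
Walk up from Epsilon: Epsilon (not in ancestors of Mu), Theta (in ancestors of Mu)
Deepest common ancestor (LCA) = Theta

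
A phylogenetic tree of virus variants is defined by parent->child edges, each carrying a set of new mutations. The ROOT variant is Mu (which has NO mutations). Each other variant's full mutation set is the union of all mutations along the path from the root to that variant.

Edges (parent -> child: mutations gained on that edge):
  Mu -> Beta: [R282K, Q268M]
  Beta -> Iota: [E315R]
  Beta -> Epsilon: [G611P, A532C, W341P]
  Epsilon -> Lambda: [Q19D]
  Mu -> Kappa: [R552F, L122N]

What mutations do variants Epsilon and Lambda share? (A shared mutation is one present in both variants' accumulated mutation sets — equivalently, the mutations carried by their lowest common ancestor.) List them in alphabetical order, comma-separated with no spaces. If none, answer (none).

Answer: A532C,G611P,Q268M,R282K,W341P

Derivation:
Accumulating mutations along path to Epsilon:
  At Mu: gained [] -> total []
  At Beta: gained ['R282K', 'Q268M'] -> total ['Q268M', 'R282K']
  At Epsilon: gained ['G611P', 'A532C', 'W341P'] -> total ['A532C', 'G611P', 'Q268M', 'R282K', 'W341P']
Mutations(Epsilon) = ['A532C', 'G611P', 'Q268M', 'R282K', 'W341P']
Accumulating mutations along path to Lambda:
  At Mu: gained [] -> total []
  At Beta: gained ['R282K', 'Q268M'] -> total ['Q268M', 'R282K']
  At Epsilon: gained ['G611P', 'A532C', 'W341P'] -> total ['A532C', 'G611P', 'Q268M', 'R282K', 'W341P']
  At Lambda: gained ['Q19D'] -> total ['A532C', 'G611P', 'Q19D', 'Q268M', 'R282K', 'W341P']
Mutations(Lambda) = ['A532C', 'G611P', 'Q19D', 'Q268M', 'R282K', 'W341P']
Intersection: ['A532C', 'G611P', 'Q268M', 'R282K', 'W341P'] ∩ ['A532C', 'G611P', 'Q19D', 'Q268M', 'R282K', 'W341P'] = ['A532C', 'G611P', 'Q268M', 'R282K', 'W341P']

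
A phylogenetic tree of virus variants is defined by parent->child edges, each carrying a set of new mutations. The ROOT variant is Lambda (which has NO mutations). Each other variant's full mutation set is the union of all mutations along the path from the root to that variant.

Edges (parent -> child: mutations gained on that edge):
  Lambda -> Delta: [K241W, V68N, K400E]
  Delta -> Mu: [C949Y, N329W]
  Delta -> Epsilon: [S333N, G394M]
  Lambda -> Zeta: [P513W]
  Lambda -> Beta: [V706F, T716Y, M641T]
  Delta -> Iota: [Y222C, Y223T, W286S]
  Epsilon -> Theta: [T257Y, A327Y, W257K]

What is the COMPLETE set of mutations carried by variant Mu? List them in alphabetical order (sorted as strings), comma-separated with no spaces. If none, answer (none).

At Lambda: gained [] -> total []
At Delta: gained ['K241W', 'V68N', 'K400E'] -> total ['K241W', 'K400E', 'V68N']
At Mu: gained ['C949Y', 'N329W'] -> total ['C949Y', 'K241W', 'K400E', 'N329W', 'V68N']

Answer: C949Y,K241W,K400E,N329W,V68N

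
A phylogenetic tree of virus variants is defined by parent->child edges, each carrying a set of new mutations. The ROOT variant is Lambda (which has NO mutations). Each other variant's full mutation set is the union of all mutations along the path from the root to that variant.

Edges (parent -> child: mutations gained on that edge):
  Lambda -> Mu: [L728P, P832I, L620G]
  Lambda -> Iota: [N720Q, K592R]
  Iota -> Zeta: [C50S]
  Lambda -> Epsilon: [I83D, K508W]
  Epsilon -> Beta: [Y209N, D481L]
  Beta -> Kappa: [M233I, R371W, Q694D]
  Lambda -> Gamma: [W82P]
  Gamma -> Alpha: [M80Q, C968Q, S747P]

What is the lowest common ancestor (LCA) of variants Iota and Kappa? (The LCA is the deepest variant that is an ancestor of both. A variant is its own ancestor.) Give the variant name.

Answer: Lambda

Derivation:
Path from root to Iota: Lambda -> Iota
  ancestors of Iota: {Lambda, Iota}
Path from root to Kappa: Lambda -> Epsilon -> Beta -> Kappa
  ancestors of Kappa: {Lambda, Epsilon, Beta, Kappa}
Common ancestors: {Lambda}
Walk up from Kappa: Kappa (not in ancestors of Iota), Beta (not in ancestors of Iota), Epsilon (not in ancestors of Iota), Lambda (in ancestors of Iota)
Deepest common ancestor (LCA) = Lambda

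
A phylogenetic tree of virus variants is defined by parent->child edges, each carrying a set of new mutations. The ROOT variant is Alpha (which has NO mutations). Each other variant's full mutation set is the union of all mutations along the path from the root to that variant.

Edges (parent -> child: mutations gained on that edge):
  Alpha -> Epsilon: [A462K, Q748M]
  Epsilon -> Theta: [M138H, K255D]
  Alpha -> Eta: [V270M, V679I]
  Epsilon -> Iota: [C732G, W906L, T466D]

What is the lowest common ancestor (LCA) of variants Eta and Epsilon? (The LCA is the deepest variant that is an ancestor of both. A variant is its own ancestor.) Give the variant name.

Answer: Alpha

Derivation:
Path from root to Eta: Alpha -> Eta
  ancestors of Eta: {Alpha, Eta}
Path from root to Epsilon: Alpha -> Epsilon
  ancestors of Epsilon: {Alpha, Epsilon}
Common ancestors: {Alpha}
Walk up from Epsilon: Epsilon (not in ancestors of Eta), Alpha (in ancestors of Eta)
Deepest common ancestor (LCA) = Alpha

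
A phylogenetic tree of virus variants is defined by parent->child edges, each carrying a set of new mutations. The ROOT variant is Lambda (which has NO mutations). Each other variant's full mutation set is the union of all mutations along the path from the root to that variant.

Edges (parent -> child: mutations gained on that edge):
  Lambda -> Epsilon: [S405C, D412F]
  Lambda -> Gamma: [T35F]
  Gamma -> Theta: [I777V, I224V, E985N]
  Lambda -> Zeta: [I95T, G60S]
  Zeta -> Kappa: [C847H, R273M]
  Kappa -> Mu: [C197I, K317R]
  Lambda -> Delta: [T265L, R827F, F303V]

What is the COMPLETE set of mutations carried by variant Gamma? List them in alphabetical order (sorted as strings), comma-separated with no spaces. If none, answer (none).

Answer: T35F

Derivation:
At Lambda: gained [] -> total []
At Gamma: gained ['T35F'] -> total ['T35F']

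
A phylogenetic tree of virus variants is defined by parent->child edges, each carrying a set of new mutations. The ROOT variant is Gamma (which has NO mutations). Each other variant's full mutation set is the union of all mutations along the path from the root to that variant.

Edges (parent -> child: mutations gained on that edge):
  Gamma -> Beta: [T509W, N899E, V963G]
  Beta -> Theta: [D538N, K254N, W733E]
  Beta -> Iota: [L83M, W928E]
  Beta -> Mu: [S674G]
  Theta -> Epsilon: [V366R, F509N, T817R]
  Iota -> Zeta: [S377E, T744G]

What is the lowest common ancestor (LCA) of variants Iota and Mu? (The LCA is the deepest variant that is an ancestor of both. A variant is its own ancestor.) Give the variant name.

Answer: Beta

Derivation:
Path from root to Iota: Gamma -> Beta -> Iota
  ancestors of Iota: {Gamma, Beta, Iota}
Path from root to Mu: Gamma -> Beta -> Mu
  ancestors of Mu: {Gamma, Beta, Mu}
Common ancestors: {Gamma, Beta}
Walk up from Mu: Mu (not in ancestors of Iota), Beta (in ancestors of Iota), Gamma (in ancestors of Iota)
Deepest common ancestor (LCA) = Beta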